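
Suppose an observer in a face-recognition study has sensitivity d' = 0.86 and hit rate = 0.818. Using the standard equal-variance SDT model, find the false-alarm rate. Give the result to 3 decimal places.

false-alarm rate = 0.519

z(hit rate) = z(0.818) = 0.9078
z(FA) = z(H) − d' = 0.9078 − 0.86 = 0.0478
false-alarm rate = Φ(0.0478) = 0.5191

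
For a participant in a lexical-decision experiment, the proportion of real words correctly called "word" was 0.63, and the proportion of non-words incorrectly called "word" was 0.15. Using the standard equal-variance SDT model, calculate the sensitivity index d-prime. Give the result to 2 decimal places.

Φ⁻¹(H) = Φ⁻¹(0.63) = 0.332
Φ⁻¹(FA) = Φ⁻¹(0.15) = -1.036
d' = z(H) − z(FA) = 0.332 − (-1.036) = 1.368

d-prime = 1.37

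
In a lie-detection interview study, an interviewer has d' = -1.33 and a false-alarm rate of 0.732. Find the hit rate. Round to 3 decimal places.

z(false-alarm rate) = z(0.732) = 0.6189
z(H) = z(FA) + d' = 0.6189 + (-1.33) = -0.7111
hit rate = Φ(-0.7111) = 0.2385

hit rate = 0.239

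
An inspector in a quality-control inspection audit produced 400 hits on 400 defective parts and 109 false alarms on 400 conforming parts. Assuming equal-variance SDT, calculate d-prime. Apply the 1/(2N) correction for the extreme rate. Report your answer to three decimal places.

The hit rate is 400/400 = 1, so apply the 1/(2N) correction: H → 1 − 1/(2·400) = 0.99875.
z(H) = z(0.99875) = 3.0233
z(FA) = z(0.27250) = -0.6053
d' = 3.0233 − (-0.6053) = 3.6286

d-prime = 3.629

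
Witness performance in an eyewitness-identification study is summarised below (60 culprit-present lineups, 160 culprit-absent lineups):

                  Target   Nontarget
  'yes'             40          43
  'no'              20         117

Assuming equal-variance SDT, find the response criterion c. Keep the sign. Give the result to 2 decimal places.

c = 0.09

H = 40/60 = 0.6667
FA = 43/160 = 0.2687
z(H) = 0.431
z(FA) = -0.617
c = −½·[z(H) + z(FA)] = −0.5 × (0.431 + (-0.617)) = 0.093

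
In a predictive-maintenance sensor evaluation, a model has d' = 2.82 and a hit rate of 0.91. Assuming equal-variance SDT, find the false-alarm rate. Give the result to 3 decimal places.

z(hit rate) = z(0.91) = 1.3408
z(FA) = z(H) − d' = 1.3408 − 2.82 = -1.4792
false-alarm rate = Φ(-1.4792) = 0.0695

false-alarm rate = 0.070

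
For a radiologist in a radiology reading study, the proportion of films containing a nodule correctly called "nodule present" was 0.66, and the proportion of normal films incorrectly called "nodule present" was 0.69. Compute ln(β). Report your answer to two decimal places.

z(0.66) = 0.412, z(0.69) = 0.496
ln β = −½·[z(H)² − z(FA)²] = −0.5 × (0.170 − 0.246) = 0.038

ln β = 0.04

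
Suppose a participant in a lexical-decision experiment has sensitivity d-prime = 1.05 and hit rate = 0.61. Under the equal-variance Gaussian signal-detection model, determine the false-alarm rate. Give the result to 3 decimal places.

z(hit rate) = z(0.61) = 0.2793
z(FA) = z(H) − d' = 0.2793 − 1.05 = -0.7707
false-alarm rate = Φ(-0.7707) = 0.2204

false-alarm rate = 0.220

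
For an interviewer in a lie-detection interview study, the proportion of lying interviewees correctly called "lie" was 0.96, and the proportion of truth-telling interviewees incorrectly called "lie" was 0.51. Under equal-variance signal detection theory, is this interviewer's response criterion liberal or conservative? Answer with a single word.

liberal

z(H) = 1.751, z(FA) = 0.025
c = −½·(z(H) + z(FA)) = -0.888
c < 0 → liberal criterion (biased toward responding “yes”).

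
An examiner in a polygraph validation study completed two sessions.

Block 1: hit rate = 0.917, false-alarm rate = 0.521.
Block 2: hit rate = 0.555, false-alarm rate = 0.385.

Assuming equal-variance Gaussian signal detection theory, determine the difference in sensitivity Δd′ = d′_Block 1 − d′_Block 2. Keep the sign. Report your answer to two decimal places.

Δd′ = 0.90

Block 1: z(0.917) = 1.385, z(0.521) = 0.053, d' = 1.332
Block 2: z(0.555) = 0.138, z(0.385) = -0.292, d' = 0.430
Δd' = d'_Block 1 − d'_Block 2 = 1.332 − 0.430 = 0.902
Block 1 has the higher sensitivity.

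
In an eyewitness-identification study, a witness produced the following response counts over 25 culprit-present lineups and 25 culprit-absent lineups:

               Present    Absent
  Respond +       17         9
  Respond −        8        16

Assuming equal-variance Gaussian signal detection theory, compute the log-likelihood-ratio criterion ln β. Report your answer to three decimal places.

ln β = -0.045

H = 17/25 = 0.6800
FA = 9/25 = 0.3600
z(H) = z(0.6800) = 0.4677
z(FA) = z(0.3600) = -0.3585
ln β = −½·[z(H)² − z(FA)²] = −0.5 × (0.2187 − 0.1285) = -0.0451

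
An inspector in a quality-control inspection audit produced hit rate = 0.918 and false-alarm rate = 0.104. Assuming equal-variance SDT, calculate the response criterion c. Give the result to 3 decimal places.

c = -0.066

z(0.918) = 1.3917, z(0.104) = -1.2591
c = −½·[z(H) + z(FA)] = −0.5 × (1.3917 + (-1.2591)) = -0.0663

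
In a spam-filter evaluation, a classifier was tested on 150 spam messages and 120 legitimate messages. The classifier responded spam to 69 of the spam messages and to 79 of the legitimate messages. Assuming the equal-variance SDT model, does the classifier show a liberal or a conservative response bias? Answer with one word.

z(H) = -0.100, z(FA) = 0.408
c = −½·(z(H) + z(FA)) = -0.154
c < 0 → liberal criterion (biased toward responding “yes”).

liberal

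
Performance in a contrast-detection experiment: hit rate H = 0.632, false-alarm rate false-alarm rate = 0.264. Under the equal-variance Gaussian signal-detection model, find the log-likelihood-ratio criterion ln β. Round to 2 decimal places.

ln β = 0.14

Φ⁻¹(H) = 0.337
Φ⁻¹(FA) = -0.631
ln β = −½·[z(H)² − z(FA)²] = −0.5 × (0.114 − 0.398) = 0.142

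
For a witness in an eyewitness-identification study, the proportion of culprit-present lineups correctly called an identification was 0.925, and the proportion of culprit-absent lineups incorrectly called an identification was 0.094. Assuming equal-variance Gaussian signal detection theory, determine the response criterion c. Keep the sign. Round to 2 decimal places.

z(H) = 1.4395
z(FA) = -1.3165
c = −½·[z(H) + z(FA)] = −0.5 × (1.4395 + (-1.3165)) = -0.0615

c = -0.06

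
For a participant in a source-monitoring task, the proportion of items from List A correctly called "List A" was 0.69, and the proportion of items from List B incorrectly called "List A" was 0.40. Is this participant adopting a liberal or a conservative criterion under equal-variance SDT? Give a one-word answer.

z(H) = 0.496, z(FA) = -0.253
c = −½·(z(H) + z(FA)) = -0.1215
c < 0 → liberal criterion (biased toward responding “yes”).

liberal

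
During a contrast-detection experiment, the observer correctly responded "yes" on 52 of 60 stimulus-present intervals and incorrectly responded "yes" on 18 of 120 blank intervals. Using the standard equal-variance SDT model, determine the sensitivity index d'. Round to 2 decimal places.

H = 52/60 = 0.8667
FA = 18/120 = 0.1500
z(0.8667) = 1.111, z(0.1500) = -1.036
d' = z(H) − z(FA) = 1.111 − (-1.036) = 2.147

d' = 2.15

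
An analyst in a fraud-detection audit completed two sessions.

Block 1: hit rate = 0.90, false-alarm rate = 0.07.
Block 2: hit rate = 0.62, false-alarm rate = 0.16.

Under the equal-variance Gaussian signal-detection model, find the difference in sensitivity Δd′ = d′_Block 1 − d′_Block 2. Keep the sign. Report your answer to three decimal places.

Block 1: z(0.90) = 1.2816, z(0.07) = -1.4758, d' = 2.7574
Block 2: z(0.62) = 0.3055, z(0.16) = -0.9945, d' = 1.3000
Δd' = d'_Block 1 − d'_Block 2 = 2.7574 − 1.3000 = 1.4574
Block 1 has the higher sensitivity.

Δd′ = 1.457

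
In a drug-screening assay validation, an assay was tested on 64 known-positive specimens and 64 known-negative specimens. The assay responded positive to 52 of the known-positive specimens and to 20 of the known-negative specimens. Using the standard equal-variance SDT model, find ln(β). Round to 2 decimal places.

ln β = -0.27

H = 52/64 = 0.8125
FA = 20/64 = 0.3125
Φ⁻¹(H) = Φ⁻¹(0.8125) = 0.887
Φ⁻¹(FA) = Φ⁻¹(0.3125) = -0.489
ln β = −½·[z(H)² − z(FA)²] = −0.5 × (0.787 − 0.239) = -0.274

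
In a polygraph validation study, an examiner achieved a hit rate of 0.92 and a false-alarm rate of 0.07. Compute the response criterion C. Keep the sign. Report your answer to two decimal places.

z(H) = z(0.92) = 1.4051
z(FA) = z(0.07) = -1.4758
c = −½·[z(H) + z(FA)] = −0.5 × (1.4051 + (-1.4758)) = 0.03535
c > 0: the examiner has a conservative response bias.

C = 0.04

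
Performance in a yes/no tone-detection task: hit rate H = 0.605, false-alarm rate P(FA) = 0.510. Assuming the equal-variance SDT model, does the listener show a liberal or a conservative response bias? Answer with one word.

z(H) = 0.266, z(FA) = 0.025
c = −½·(z(H) + z(FA)) = -0.1455
c < 0 → liberal criterion (biased toward responding “yes”).

liberal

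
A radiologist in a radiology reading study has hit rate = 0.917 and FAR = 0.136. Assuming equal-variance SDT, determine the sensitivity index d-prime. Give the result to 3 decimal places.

d-prime = 2.484

Φ⁻¹(H) = 1.3852
Φ⁻¹(FA) = -1.0985
d' = z(H) − z(FA) = 1.3852 − (-1.0985) = 2.4837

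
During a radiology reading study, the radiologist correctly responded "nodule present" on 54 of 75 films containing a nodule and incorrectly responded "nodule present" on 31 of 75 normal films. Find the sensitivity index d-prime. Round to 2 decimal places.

H = 54/75 = 0.7200
FA = 31/75 = 0.4133
z(H) = z(0.7200) = 0.5828
z(FA) = z(0.4133) = -0.2191
d' = z(H) − z(FA) = 0.5828 − (-0.2191) = 0.8019

d-prime = 0.80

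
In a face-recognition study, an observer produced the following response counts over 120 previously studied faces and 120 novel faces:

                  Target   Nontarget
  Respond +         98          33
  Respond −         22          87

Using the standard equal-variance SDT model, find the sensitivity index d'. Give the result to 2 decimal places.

d' = 1.50

H = 98/120 = 0.8167
FA = 33/120 = 0.2750
Φ⁻¹(0.8167) = 0.9029, Φ⁻¹(0.2750) = -0.5978
d' = z(H) − z(FA) = 0.9029 − (-0.5978) = 1.5007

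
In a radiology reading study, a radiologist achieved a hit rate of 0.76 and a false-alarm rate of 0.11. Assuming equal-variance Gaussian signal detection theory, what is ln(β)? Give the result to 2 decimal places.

ln β = 0.50

z(H) = 0.706
z(FA) = -1.227
ln β = −½·[z(H)² − z(FA)²] = −0.5 × (0.498 − 1.506) = 0.504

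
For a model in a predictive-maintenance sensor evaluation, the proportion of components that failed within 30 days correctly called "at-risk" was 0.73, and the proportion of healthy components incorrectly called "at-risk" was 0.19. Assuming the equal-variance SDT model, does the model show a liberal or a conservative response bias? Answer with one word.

z(H) = 0.613, z(FA) = -0.878
c = −½·(z(H) + z(FA)) = 0.1325
c > 0 → conservative criterion (biased toward responding “no”).

conservative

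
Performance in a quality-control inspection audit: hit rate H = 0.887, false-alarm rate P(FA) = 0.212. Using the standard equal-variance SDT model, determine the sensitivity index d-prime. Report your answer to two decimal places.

d-prime = 2.01

Φ⁻¹(H) = Φ⁻¹(0.887) = 1.2107
Φ⁻¹(FA) = Φ⁻¹(0.212) = -0.7995
d' = z(H) − z(FA) = 1.2107 − (-0.7995) = 2.0102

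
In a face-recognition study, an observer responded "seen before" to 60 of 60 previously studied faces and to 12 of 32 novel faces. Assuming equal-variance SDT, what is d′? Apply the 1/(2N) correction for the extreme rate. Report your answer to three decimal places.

The hit rate is 60/60 = 1, so apply the 1/(2N) correction: H → 1 − 1/(2·60) = 0.99167.
z(H) = z(0.99167) = 2.3941
z(FA) = z(0.37500) = -0.3186
d' = 2.3941 − (-0.3186) = 2.7127

d′ = 2.713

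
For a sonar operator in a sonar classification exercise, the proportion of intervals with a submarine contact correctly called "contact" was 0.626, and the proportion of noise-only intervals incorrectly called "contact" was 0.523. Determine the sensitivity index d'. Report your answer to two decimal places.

Φ⁻¹(H) = 0.3213
Φ⁻¹(FA) = 0.0577
d' = z(H) − z(FA) = 0.3213 − 0.0577 = 0.2636

d' = 0.26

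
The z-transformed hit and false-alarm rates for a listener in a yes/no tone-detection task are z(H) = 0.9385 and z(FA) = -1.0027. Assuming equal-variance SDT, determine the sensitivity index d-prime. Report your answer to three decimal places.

d' = z(H) − z(FA) = 0.9385 − (-1.0027) = 1.9412

d-prime = 1.941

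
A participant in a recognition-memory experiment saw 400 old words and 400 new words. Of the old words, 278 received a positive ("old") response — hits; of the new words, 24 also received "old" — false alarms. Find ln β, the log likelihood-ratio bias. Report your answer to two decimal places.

ln β = 1.08

H = 278/400 = 0.6950
FA = 24/400 = 0.0600
z(H) = z(0.6950) = 0.510
z(FA) = z(0.0600) = -1.555
ln β = −½·[z(H)² − z(FA)²] = −0.5 × (0.260 − 2.418) = 1.079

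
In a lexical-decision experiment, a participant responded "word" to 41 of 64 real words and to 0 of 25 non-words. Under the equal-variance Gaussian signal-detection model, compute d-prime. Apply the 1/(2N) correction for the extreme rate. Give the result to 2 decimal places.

d-prime = 2.41

The false-alarm rate is 0/25 = 0, so apply the 1/(2N) correction: FA → 1/(2·25) = 0.02000.
z(H) = z(0.64062) = 0.360
z(FA) = z(0.02000) = -2.054
d' = 0.360 − (-2.054) = 2.414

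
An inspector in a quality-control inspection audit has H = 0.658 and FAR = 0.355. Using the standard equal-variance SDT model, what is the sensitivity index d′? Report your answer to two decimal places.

Φ⁻¹(H) = 0.407
Φ⁻¹(FA) = -0.372
d' = z(H) − z(FA) = 0.407 − (-0.372) = 0.779

d′ = 0.78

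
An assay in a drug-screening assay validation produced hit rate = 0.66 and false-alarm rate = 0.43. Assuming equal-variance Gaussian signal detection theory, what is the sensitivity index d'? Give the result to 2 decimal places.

d' = 0.59

z(H) = z(0.66) = 0.412
z(FA) = z(0.43) = -0.176
d' = z(H) − z(FA) = 0.412 − (-0.176) = 0.588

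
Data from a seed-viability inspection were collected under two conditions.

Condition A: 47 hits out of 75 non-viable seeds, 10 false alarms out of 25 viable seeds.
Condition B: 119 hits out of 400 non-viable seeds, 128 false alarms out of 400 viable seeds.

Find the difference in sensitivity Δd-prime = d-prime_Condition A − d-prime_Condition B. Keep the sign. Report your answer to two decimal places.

Δd-prime = 0.64

Condition A: z(0.6267) = 0.323, z(0.4000) = -0.253, d' = 0.576
Condition B: z(0.2975) = -0.532, z(0.3200) = -0.468, d' = -0.064
Δd' = d'_Condition A − d'_Condition B = 0.576 − (-0.064) = 0.640
Condition A has the higher sensitivity.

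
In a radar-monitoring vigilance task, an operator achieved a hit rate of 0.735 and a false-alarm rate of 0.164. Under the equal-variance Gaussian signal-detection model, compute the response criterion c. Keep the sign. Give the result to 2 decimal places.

z(H) = 0.6280
z(FA) = -0.9782
c = −½·[z(H) + z(FA)] = −0.5 × (0.6280 + (-0.9782)) = 0.1751

c = 0.18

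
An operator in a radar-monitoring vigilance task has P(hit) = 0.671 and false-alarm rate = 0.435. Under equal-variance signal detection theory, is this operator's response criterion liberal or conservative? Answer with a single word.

z(H) = 0.443, z(FA) = -0.164
c = −½·(z(H) + z(FA)) = -0.1395
c < 0 → liberal criterion (biased toward responding “yes”).

liberal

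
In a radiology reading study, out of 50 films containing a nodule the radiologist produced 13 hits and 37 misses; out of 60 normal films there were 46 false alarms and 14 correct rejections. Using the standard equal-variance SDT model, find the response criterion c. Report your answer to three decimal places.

c = -0.042

H = 13/50 = 0.2600
FA = 46/60 = 0.7667
Φ⁻¹(H) = -0.6433
Φ⁻¹(FA) = 0.7280
c = −½·[z(H) + z(FA)] = −0.5 × (-0.6433 + 0.7280) = -0.04235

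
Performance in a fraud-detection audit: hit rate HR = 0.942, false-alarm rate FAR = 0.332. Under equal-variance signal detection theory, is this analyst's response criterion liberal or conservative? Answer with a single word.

z(H) = 1.572, z(FA) = -0.434
c = −½·(z(H) + z(FA)) = -0.569
c < 0 → liberal criterion (biased toward responding “yes”).

liberal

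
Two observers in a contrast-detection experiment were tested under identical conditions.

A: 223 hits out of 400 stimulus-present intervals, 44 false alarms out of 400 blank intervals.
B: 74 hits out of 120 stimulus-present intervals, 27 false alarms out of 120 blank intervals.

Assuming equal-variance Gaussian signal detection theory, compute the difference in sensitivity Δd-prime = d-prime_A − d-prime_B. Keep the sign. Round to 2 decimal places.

A: z(0.5575) = 0.145, z(0.1100) = -1.227, d' = 1.372
B: z(0.6167) = 0.297, z(0.2250) = -0.755, d' = 1.052
Δd' = d'_A − d'_B = 1.372 − 1.052 = 0.320
A has the higher sensitivity.

Δd-prime = 0.32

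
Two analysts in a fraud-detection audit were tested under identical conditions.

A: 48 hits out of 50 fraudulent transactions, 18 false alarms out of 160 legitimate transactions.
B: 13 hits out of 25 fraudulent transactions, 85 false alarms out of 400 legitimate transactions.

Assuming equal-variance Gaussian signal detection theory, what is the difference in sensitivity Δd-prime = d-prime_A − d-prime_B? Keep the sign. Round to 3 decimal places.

Δd-prime = 2.116

A: z(0.9600) = 1.7507, z(0.1125) = -1.2133, d' = 2.9640
B: z(0.5200) = 0.0502, z(0.2125) = -0.7978, d' = 0.8480
Δd' = d'_A − d'_B = 2.9640 − 0.8480 = 2.1160
A has the higher sensitivity.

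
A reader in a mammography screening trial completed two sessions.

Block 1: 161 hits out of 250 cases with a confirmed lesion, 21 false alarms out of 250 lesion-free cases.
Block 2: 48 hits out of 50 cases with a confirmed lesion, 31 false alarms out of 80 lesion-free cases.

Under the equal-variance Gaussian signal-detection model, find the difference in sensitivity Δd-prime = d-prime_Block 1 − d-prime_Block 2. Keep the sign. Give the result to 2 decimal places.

Block 1: z(0.6440) = 0.369, z(0.0840) = -1.379, d' = 1.748
Block 2: z(0.9600) = 1.751, z(0.3875) = -0.286, d' = 2.037
Δd' = d'_Block 1 − d'_Block 2 = 1.748 − 2.037 = -0.289
Block 2 has the higher sensitivity.

Δd-prime = -0.29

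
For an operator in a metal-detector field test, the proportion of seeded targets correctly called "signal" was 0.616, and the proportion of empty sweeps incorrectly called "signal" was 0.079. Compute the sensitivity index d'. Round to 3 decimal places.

d' = 1.707

z(H) = 0.2950
z(FA) = -1.4118
d' = z(H) − z(FA) = 0.2950 − (-1.4118) = 1.7068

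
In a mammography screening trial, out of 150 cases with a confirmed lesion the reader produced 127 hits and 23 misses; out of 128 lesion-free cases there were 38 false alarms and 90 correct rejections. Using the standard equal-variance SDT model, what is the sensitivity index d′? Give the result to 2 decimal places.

d′ = 1.56

H = 127/150 = 0.8467
FA = 38/128 = 0.2969
Φ⁻¹(H) = 1.022
Φ⁻¹(FA) = -0.533
d' = z(H) − z(FA) = 1.022 − (-0.533) = 1.555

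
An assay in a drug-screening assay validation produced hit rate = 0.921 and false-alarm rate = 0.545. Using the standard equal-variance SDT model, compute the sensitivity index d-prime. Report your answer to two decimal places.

d-prime = 1.30

Φ⁻¹(H) = 1.412
Φ⁻¹(FA) = 0.113
d' = z(H) − z(FA) = 1.412 − 0.113 = 1.299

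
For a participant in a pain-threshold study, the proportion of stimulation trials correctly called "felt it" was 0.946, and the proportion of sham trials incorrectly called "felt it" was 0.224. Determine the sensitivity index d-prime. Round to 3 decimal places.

d-prime = 2.366

z(H) = z(0.946) = 1.6072
z(FA) = z(0.224) = -0.7588
d' = z(H) − z(FA) = 1.6072 − (-0.7588) = 2.3660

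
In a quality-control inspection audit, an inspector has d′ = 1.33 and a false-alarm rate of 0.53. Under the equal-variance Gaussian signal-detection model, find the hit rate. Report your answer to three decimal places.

hit rate = 0.920

z(false-alarm rate) = z(0.53) = 0.0753
z(H) = z(FA) + d' = 0.0753 + 1.33 = 1.4053
hit rate = Φ(1.4053) = 0.9200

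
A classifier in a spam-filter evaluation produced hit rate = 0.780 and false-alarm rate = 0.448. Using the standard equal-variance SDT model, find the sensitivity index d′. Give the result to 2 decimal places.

Φ⁻¹(0.780) = 0.772, Φ⁻¹(0.448) = -0.131
d' = z(H) − z(FA) = 0.772 − (-0.131) = 0.903

d′ = 0.90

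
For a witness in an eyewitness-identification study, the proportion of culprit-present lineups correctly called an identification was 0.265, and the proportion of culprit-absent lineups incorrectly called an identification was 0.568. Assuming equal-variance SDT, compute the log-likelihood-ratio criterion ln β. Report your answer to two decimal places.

z(H) = z(0.265) = -0.628
z(FA) = z(0.568) = 0.171
ln β = −½·[z(H)² − z(FA)²] = −0.5 × (0.394 − 0.029) = -0.1825

ln β = -0.18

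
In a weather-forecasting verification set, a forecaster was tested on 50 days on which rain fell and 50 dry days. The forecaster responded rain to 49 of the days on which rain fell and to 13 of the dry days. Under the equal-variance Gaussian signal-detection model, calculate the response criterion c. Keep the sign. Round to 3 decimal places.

H = 49/50 = 0.9800
FA = 13/50 = 0.2600
z(H) = 2.0537
z(FA) = -0.6433
c = −½·[z(H) + z(FA)] = −0.5 × (2.0537 + (-0.6433)) = -0.7052

c = -0.705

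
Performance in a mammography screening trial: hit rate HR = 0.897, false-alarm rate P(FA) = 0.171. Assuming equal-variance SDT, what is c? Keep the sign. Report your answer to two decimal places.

z(H) = z(0.897) = 1.2646
z(FA) = z(0.171) = -0.9502
c = −½·[z(H) + z(FA)] = −0.5 × (1.2646 + (-0.9502)) = -0.1572
c < 0: the reader has a liberal response bias.

c = -0.16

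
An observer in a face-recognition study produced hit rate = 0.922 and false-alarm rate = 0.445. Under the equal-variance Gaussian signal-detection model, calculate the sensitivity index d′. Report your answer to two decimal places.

Φ⁻¹(H) = 1.419
Φ⁻¹(FA) = -0.138
d' = z(H) − z(FA) = 1.419 − (-0.138) = 1.557

d′ = 1.56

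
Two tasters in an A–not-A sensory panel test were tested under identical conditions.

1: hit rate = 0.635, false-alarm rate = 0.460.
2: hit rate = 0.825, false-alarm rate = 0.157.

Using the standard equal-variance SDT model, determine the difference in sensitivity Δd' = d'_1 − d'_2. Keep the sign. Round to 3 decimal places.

1: z(0.635) = 0.3451, z(0.460) = -0.1004, d' = 0.4455
2: z(0.825) = 0.9346, z(0.157) = -1.0069, d' = 1.9415
Δd' = d'_1 − d'_2 = 0.4455 − 1.9415 = -1.4960
2 has the higher sensitivity.

Δd' = -1.496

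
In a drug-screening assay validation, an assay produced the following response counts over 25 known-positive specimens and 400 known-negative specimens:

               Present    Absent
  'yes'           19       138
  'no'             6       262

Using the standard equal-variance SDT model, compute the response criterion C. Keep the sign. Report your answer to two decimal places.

C = -0.15

H = 19/25 = 0.7600
FA = 138/400 = 0.3450
z(H) = 0.7063
z(FA) = -0.3989
c = −½·[z(H) + z(FA)] = −0.5 × (0.7063 + (-0.3989)) = -0.1537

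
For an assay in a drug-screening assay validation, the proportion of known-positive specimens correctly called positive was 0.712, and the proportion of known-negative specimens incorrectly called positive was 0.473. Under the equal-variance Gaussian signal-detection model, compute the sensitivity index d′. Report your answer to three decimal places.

Φ⁻¹(H) = Φ⁻¹(0.712) = 0.5592
Φ⁻¹(FA) = Φ⁻¹(0.473) = -0.0677
d' = z(H) − z(FA) = 0.5592 − (-0.0677) = 0.6269

d′ = 0.627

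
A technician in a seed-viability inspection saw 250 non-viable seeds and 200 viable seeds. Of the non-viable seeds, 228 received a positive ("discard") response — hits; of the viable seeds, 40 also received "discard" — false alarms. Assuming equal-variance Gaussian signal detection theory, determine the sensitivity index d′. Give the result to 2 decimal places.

H = 228/250 = 0.9120
FA = 40/200 = 0.2000
Φ⁻¹(0.9120) = 1.3532, Φ⁻¹(0.2000) = -0.8416
d' = z(H) − z(FA) = 1.3532 − (-0.8416) = 2.1948

d′ = 2.19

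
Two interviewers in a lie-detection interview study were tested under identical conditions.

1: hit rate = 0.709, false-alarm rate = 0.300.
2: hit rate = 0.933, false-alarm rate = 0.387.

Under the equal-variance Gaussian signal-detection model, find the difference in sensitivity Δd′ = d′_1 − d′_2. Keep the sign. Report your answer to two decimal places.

Δd′ = -0.71

1: z(0.709) = 0.550, z(0.300) = -0.524, d' = 1.074
2: z(0.933) = 1.499, z(0.387) = -0.287, d' = 1.786
Δd' = d'_1 − d'_2 = 1.074 − 1.786 = -0.712
2 has the higher sensitivity.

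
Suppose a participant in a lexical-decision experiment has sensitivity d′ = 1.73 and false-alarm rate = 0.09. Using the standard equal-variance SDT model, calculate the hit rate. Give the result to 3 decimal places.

z(false-alarm rate) = z(0.09) = -1.3408
z(H) = z(FA) + d' = -1.3408 + 1.73 = 0.3892
hit rate = Φ(0.3892) = 0.6514

hit rate = 0.651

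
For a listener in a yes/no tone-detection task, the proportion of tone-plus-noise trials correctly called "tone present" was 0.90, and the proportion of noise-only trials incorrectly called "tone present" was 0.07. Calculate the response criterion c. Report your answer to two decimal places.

c = 0.10

Φ⁻¹(0.90) = 1.2816, Φ⁻¹(0.07) = -1.4758
c = −½·[z(H) + z(FA)] = −0.5 × (1.2816 + (-1.4758)) = 0.0971
c > 0: the listener has a conservative response bias.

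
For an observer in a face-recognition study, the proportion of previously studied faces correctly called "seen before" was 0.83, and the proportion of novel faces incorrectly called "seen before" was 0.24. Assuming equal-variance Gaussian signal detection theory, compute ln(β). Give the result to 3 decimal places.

ln β = -0.206

z(0.83) = 0.9542, z(0.24) = -0.7063
ln β = −½·[z(H)² − z(FA)²] = −0.5 × (0.9105 − 0.4989) = -0.2058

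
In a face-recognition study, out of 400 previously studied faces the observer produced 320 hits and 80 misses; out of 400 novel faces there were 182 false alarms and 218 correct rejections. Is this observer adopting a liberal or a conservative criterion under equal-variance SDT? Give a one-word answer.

z(H) = 0.842, z(FA) = -0.113
c = −½·(z(H) + z(FA)) = -0.3645
c < 0 → liberal criterion (biased toward responding “yes”).

liberal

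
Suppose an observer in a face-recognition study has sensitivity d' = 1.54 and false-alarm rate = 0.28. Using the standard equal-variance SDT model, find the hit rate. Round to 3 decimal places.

hit rate = 0.831

z(false-alarm rate) = z(0.28) = -0.5828
z(H) = z(FA) + d' = -0.5828 + 1.54 = 0.9572
hit rate = Φ(0.9572) = 0.8308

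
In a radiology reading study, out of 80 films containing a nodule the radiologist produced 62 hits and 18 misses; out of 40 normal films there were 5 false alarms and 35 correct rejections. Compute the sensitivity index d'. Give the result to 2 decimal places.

H = 62/80 = 0.7750
FA = 5/40 = 0.1250
z(H) = z(0.7750) = 0.755
z(FA) = z(0.1250) = -1.150
d' = z(H) − z(FA) = 0.755 − (-1.150) = 1.905

d' = 1.91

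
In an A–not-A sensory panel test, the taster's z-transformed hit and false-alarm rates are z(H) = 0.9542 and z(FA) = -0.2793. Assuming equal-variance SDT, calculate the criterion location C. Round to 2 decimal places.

c = −½·[z(H) + z(FA)] = −½·(0.9542 + (-0.2793)) = -0.33745
c < 0: the taster has a liberal response bias.

C = -0.34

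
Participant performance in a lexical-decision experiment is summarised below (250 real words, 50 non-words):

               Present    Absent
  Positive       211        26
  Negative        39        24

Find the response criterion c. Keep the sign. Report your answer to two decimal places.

c = -0.53

H = 211/250 = 0.8440
FA = 26/50 = 0.5200
Φ⁻¹(H) = Φ⁻¹(0.8440) = 1.011
Φ⁻¹(FA) = Φ⁻¹(0.5200) = 0.050
c = −½·[z(H) + z(FA)] = −0.5 × (1.011 + 0.050) = -0.5305
c < 0: the participant has a liberal response bias.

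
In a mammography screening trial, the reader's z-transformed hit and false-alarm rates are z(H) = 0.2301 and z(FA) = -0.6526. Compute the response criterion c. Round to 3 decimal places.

c = −½·[z(H) + z(FA)] = −½·(0.2301 + (-0.6526)) = 0.21125
c > 0: the reader has a conservative response bias.

c = 0.211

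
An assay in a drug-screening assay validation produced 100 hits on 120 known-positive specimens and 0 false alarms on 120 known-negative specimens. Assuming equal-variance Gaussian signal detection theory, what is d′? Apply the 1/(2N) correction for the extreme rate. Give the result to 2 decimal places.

The false-alarm rate is 0/120 = 0, so apply the 1/(2N) correction: FA → 1/(2·120) = 0.00417.
z(H) = z(0.83333) = 0.967
z(FA) = z(0.00417) = -2.638
d' = 0.967 − (-2.638) = 3.605

d′ = 3.61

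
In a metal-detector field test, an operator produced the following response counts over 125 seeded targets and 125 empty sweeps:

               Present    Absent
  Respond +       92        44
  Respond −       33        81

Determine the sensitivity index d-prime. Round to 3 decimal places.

d-prime = 1.011

H = 92/125 = 0.7360
FA = 44/125 = 0.3520
z(0.7360) = 0.6311, z(0.3520) = -0.3799
d' = z(H) − z(FA) = 0.6311 − (-0.3799) = 1.0110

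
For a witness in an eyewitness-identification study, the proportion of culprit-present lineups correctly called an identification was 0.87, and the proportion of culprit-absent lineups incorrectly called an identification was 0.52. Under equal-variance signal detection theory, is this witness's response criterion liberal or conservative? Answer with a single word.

liberal

z(H) = 1.126, z(FA) = 0.050
c = −½·(z(H) + z(FA)) = -0.588
c < 0 → liberal criterion (biased toward responding “yes”).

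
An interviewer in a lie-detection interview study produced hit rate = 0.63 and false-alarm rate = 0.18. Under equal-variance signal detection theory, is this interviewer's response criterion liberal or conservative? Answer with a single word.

z(H) = 0.332, z(FA) = -0.915
c = −½·(z(H) + z(FA)) = 0.2915
c > 0 → conservative criterion (biased toward responding “no”).

conservative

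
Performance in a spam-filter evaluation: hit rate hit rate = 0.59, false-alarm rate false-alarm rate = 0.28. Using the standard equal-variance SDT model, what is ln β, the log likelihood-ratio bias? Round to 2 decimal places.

z(H) = z(0.59) = 0.228
z(FA) = z(0.28) = -0.583
ln β = −½·[z(H)² − z(FA)²] = −0.5 × (0.052 − 0.340) = 0.144

ln β = 0.14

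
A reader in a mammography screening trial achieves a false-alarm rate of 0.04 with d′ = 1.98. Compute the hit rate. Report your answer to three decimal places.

z(false-alarm rate) = z(0.04) = -1.7507
z(H) = z(FA) + d' = -1.7507 + 1.98 = 0.2293
hit rate = Φ(0.2293) = 0.5907

hit rate = 0.591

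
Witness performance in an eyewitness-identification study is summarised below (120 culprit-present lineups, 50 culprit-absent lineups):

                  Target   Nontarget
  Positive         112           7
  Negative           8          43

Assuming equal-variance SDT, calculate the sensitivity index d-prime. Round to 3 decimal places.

d-prime = 2.581

H = 112/120 = 0.9333
FA = 7/50 = 0.1400
z(H) = 1.5008
z(FA) = -1.0803
d' = z(H) − z(FA) = 1.5008 − (-1.0803) = 2.5811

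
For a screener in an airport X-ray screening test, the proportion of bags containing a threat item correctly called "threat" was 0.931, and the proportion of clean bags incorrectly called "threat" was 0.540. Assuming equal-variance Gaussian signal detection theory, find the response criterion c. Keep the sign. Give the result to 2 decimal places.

c = -0.79

z(H) = z(0.931) = 1.483
z(FA) = z(0.540) = 0.100
c = −½·[z(H) + z(FA)] = −0.5 × (1.483 + 0.100) = -0.7915
c < 0: the screener has a liberal response bias.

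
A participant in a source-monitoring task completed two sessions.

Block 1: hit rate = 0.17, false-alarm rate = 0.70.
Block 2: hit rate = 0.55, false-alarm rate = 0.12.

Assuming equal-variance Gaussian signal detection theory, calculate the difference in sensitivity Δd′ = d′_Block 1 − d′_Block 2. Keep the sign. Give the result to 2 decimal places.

Block 1: z(0.17) = -0.954, z(0.70) = 0.524, d' = -1.478
Block 2: z(0.55) = 0.126, z(0.12) = -1.175, d' = 1.301
Δd' = d'_Block 1 − d'_Block 2 = -1.478 − 1.301 = -2.779
Block 2 has the higher sensitivity.

Δd′ = -2.78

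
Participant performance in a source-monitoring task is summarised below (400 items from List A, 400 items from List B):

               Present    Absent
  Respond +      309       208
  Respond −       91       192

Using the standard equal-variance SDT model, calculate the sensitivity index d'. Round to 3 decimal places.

d' = 0.697

H = 309/400 = 0.7725
FA = 208/400 = 0.5200
Φ⁻¹(0.7725) = 0.7471, Φ⁻¹(0.5200) = 0.0502
d' = z(H) − z(FA) = 0.7471 − 0.0502 = 0.6969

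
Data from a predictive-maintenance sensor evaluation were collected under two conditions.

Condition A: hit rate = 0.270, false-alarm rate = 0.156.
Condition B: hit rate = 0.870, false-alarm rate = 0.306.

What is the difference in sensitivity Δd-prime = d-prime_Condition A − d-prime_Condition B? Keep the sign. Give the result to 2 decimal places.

Δd-prime = -1.24

Condition A: z(0.270) = -0.613, z(0.156) = -1.011, d' = 0.398
Condition B: z(0.870) = 1.126, z(0.306) = -0.507, d' = 1.633
Δd' = d'_Condition A − d'_Condition B = 0.398 − 1.633 = -1.235
Condition B has the higher sensitivity.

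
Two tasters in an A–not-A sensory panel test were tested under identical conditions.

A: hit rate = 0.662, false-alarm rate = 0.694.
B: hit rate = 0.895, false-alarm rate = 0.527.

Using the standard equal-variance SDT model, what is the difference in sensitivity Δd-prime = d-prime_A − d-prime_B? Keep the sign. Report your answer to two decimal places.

A: z(0.662) = 0.418, z(0.694) = 0.507, d' = -0.089
B: z(0.895) = 1.254, z(0.527) = 0.068, d' = 1.186
Δd' = d'_A − d'_B = -0.089 − 1.186 = -1.275
B has the higher sensitivity.

Δd-prime = -1.28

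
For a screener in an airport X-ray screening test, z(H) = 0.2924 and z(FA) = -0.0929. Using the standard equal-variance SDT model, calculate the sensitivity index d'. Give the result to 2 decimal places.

d' = z(H) − z(FA) = 0.2924 − (-0.0929) = 0.3853

d' = 0.39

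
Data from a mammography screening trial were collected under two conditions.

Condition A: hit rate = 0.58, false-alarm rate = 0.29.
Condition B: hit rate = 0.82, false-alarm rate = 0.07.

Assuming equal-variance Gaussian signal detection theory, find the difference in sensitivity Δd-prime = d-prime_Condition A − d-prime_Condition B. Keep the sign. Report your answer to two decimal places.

Δd-prime = -1.64

Condition A: z(0.58) = 0.202, z(0.29) = -0.553, d' = 0.755
Condition B: z(0.82) = 0.915, z(0.07) = -1.476, d' = 2.391
Δd' = d'_Condition A − d'_Condition B = 0.755 − 2.391 = -1.636
Condition B has the higher sensitivity.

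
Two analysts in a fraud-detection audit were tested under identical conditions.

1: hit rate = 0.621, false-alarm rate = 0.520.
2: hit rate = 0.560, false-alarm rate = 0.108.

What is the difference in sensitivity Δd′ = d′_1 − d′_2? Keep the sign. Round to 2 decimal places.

Δd′ = -1.13

1: z(0.621) = 0.308, z(0.520) = 0.050, d' = 0.258
2: z(0.560) = 0.151, z(0.108) = -1.237, d' = 1.388
Δd' = d'_1 − d'_2 = 0.258 − 1.388 = -1.130
2 has the higher sensitivity.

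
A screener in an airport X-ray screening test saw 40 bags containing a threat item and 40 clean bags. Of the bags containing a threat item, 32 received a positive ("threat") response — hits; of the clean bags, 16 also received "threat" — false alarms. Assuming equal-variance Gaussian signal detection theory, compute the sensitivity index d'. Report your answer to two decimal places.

d' = 1.09

H = 32/40 = 0.8000
FA = 16/40 = 0.4000
z(H) = 0.8416
z(FA) = -0.2533
d' = z(H) − z(FA) = 0.8416 − (-0.2533) = 1.0949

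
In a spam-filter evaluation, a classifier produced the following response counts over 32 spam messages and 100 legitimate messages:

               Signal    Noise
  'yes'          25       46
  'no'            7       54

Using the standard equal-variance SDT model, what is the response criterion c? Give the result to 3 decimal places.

H = 25/32 = 0.7812
FA = 46/100 = 0.4600
z(H) = z(0.7812) = 0.7763
z(FA) = z(0.4600) = -0.1004
c = −½·[z(H) + z(FA)] = −0.5 × (0.7763 + (-0.1004)) = -0.33795
c < 0: the classifier has a liberal response bias.

c = -0.338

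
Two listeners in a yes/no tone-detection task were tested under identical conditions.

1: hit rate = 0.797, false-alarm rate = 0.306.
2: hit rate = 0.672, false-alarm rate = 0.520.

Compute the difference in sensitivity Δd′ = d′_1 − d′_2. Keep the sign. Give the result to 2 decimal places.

Δd′ = 0.94

1: z(0.797) = 0.831, z(0.306) = -0.507, d' = 1.338
2: z(0.672) = 0.445, z(0.520) = 0.050, d' = 0.395
Δd' = d'_1 − d'_2 = 1.338 − 0.395 = 0.943
1 has the higher sensitivity.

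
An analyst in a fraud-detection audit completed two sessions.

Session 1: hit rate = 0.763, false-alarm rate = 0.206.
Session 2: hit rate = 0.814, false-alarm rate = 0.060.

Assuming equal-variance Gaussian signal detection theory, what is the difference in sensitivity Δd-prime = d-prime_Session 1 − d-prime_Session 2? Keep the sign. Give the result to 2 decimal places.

Session 1: z(0.763) = 0.716, z(0.206) = -0.820, d' = 1.536
Session 2: z(0.814) = 0.893, z(0.060) = -1.555, d' = 2.448
Δd' = d'_Session 1 − d'_Session 2 = 1.536 − 2.448 = -0.912
Session 2 has the higher sensitivity.

Δd-prime = -0.91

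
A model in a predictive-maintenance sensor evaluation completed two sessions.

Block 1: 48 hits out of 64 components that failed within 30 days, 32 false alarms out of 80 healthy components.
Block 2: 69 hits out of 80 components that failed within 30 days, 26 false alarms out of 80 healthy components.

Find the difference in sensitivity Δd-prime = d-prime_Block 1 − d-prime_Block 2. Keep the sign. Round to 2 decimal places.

Δd-prime = -0.62

Block 1: z(0.7500) = 0.674, z(0.4000) = -0.253, d' = 0.927
Block 2: z(0.8625) = 1.092, z(0.3250) = -0.454, d' = 1.546
Δd' = d'_Block 1 − d'_Block 2 = 0.927 − 1.546 = -0.619
Block 2 has the higher sensitivity.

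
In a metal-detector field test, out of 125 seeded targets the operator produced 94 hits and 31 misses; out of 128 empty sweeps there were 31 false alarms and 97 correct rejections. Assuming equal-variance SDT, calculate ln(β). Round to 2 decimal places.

H = 94/125 = 0.7520
FA = 31/128 = 0.2422
Φ⁻¹(0.7520) = 0.681, Φ⁻¹(0.2422) = -0.699
ln β = −½·[z(H)² − z(FA)²] = −0.5 × (0.464 − 0.489) = 0.0125

ln β = 0.01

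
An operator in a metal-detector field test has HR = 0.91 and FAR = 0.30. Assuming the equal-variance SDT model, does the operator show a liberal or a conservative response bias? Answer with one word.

liberal

z(H) = 1.341, z(FA) = -0.524
c = −½·(z(H) + z(FA)) = -0.4085
c < 0 → liberal criterion (biased toward responding “yes”).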